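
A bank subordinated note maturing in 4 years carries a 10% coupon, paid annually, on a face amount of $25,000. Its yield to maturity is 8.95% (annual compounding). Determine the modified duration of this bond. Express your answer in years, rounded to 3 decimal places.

Periodic yield y = 0.0895. First find Macaulay duration:
  t   CF        PV=CF/(1+0.0895)^t    t·PV
  1     2,500.00     2,294.6306     2,294.6306
  2     2,500.00     2,106.1318     4,212.2635
  3     2,500.00     1,933.1177     5,799.3532
  4    27,500.00    19,517.4806    78,069.9222
  Σ                 25,851.3606    90,376.1696
P = 25,851.3606; Macaulay duration = 90,376.1696 / 25,851.3606 = 3.49599 years.
Modified duration = D_Mac / (1 + y) = 3.49599 / 1.0895 = 3.20880 years.

3.209 years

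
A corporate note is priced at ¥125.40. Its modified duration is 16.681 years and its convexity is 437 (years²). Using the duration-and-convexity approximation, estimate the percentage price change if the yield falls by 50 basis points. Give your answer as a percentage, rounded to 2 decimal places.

+8.89%

Duration effect: -D_mod·Δy = -16.681 × (-0.005) = +0.083405
Convexity effect: ½·C·(Δy)² = 0.5 × 437 × (-0.005)² = +0.0054625
ΔP/P ≈ +0.083405 + 0.0054625 = +0.0888675
= +8.88675%.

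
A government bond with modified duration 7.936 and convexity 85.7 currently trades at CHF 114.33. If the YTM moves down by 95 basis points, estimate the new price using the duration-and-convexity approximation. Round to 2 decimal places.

Duration effect: -D_mod·Δy = -7.936 × (-0.0095) = +0.075392
Convexity effect: ½·C·(Δy)² = 0.5 × 85.7 × (-0.0095)² = +0.0038672125
ΔP/P ≈ +0.075392 + 0.0038672125 = +0.0792592125
New price ≈ 114.33 × (1 + 0.0792592125) = 123.391705765125.

CHF 123.39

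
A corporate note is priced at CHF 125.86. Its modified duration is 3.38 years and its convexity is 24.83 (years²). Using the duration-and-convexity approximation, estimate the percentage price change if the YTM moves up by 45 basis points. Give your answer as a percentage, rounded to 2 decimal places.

-1.50%

Duration effect: -D_mod·Δy = -3.38 × (+0.0045) = -0.015210
Convexity effect: ½·C·(Δy)² = 0.5 × 24.83 × (0.0045)² = +0.00025140375
ΔP/P ≈ -0.015210 + 0.00025140375 = -0.01495859625
= -1.495859625%.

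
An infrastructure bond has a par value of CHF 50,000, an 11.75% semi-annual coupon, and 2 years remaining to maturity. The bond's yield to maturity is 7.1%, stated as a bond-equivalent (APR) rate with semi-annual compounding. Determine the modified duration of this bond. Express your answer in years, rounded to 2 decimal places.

Periodic yield y = 0.0355. First find Macaulay duration:
  t   CF        PV=CF/(1+0.0355)^t    t·PV
  1     2,937.50     2,836.7938     2,836.7938
  2     2,937.50     2,739.5401     5,479.0803
  3     2,937.50     2,645.6206     7,936.8618
  4    52,937.50    46,042.9366   184,171.7463
  Σ                 54,264.8912   200,424.4823
P = 54,264.8912; Macaulay duration = 200,424.4823 / 54,264.8912 = 3.69345 half-year periods = 1.84672 years.
Modified duration = D_Mac / (1 + y) = 1.84672 / 1.0355 = 1.78341 years.

1.78 years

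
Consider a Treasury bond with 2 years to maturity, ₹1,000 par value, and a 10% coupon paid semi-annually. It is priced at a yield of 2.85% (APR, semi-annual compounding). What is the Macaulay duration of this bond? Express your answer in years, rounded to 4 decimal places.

Periodic yield y = 0.01425. Discount each cash flow and weight by its period:
  t   CF        PV=CF/(1+0.01425)^t    t·PV
  1        50.00        49.2975        49.2975
  2        50.00        48.6049        97.2098
  3        50.00        47.9220       143.7660
  4     1,050.00       992.2229     3,968.8915
  Σ                  1,138.0473     4,259.1648
Price P = Σ PV = 1,138.0473.
Macaulay duration = Σ(t·PV) / P = 4,259.1648 / 1,138.0473 = 3.74252 half-year periods.
In years: 3.74252 / 2 = 1.87126 years.

1.8713 years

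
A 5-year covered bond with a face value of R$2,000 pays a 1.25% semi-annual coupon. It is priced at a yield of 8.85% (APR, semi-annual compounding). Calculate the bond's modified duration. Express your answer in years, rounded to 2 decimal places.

4.62 years

Periodic yield y = 0.04425. First find Macaulay duration:
  t   CF        PV=CF/(1+0.04425)^t    t·PV
  1        12.50        11.9703        11.9703
  2        12.50        11.4631        22.9261
  3        12.50        10.9773        32.9320
  4        12.50        10.5122        42.0487
  5        12.50        10.0667        50.3336
  6        12.50         9.6401        57.8408
  7        12.50         9.2316        64.6214
  8        12.50         8.8404        70.7236
  9        12.50         8.4658        76.1925
  10    2,012.50     1,305.2420    13,052.4203
  Σ                  1,396.4097    13,482.0092
P = 1,396.4097; Macaulay duration = 13,482.0092 / 1,396.4097 = 9.65477 half-year periods = 4.82738 years.
Modified duration = D_Mac / (1 + y) = 4.82738 / 1.04425 = 4.62282 years.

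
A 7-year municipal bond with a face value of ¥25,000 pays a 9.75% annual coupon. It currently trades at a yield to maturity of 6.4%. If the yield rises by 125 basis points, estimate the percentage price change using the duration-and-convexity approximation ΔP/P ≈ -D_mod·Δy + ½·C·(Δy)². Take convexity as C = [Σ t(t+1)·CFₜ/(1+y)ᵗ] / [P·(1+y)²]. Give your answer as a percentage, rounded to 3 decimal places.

With y = 0.064:
  t   CF        PV=CF/(1+0.064)^t    t·PV        t(t+1)·PV
  1     2,437.50     2,290.8835     2,290.8835       4,581.7669
  2     2,437.50     2,153.0860     4,306.1719      12,918.5157
  3     2,437.50     2,023.5770     6,070.7311      24,282.9243
  4     2,437.50     1,901.8581     7,607.4324      38,037.1622
  5     2,437.50     1,787.4606     8,937.3031      53,623.8189
  6     2,437.50     1,679.9442    10,079.6652      70,557.6564
  7    27,437.50    17,772.6890   124,408.8232     995,270.5852
  Σ                 29,609.4984   163,701.0104   1,199,272.4296
P = 29,609.4984; D_Mac = 5.52867 yrs; D_mod = 5.19611 yrs; C = 35.77697.
Duration effect: -5.19611 × (+0.0125) = -0.064951
Convexity effect: 0.5 × 35.77697 × (0.0125)² = +0.0027951
ΔP/P ≈ -0.064951 + 0.0027951 = -0.062156 = -6.2156%.

-6.216%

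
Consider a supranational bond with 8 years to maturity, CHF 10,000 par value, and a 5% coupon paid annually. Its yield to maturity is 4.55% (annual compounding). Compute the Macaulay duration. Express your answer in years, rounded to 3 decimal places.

Periodic yield y = 0.0455. Discount each cash flow and weight by its year:
  t   CF        PV=CF/(1+0.0455)^t    t·PV
  1       500.00       478.2401       478.2401
  2       500.00       457.4271       914.8543
  3       500.00       437.5200     1,312.5599
  4       500.00       418.4792     1,673.9167
  5       500.00       400.2670     2,001.3351
  6       500.00       382.8475     2,297.0848
  7       500.00       366.1860     2,563.3020
  8    10,500.00     7,355.2426    58,841.9408
  Σ                 10,296.2095    70,083.2339
Price P = Σ PV = 10,296.2095.
Macaulay duration = Σ(t·PV) / P = 70,083.2339 / 10,296.2095 = 6.80670 years.

6.807 years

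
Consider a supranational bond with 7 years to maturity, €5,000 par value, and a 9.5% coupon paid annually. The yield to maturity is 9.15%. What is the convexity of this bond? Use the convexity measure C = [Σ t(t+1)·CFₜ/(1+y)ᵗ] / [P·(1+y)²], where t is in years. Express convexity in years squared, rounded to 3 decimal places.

33.235

With y = 0.0915:
  t   CF        PV=CF/(1+0.0915)^t    t·PV        t(t+1)·PV
  1       475.00       435.1809       435.1809         870.3619
  2       475.00       398.6999       797.3998       2,392.1994
  3       475.00       365.2771     1,095.8312       4,383.3246
  4       475.00       334.6560     1,338.6241       6,693.1205
  5       475.00       306.6019     1,533.0097       9,198.0584
  6       475.00       280.8996     1,685.3978      11,797.7845
  7     5,475.00     2,966.3196    20,764.2373     166,113.8983
  Σ                  5,087.6351    27,649.6808     201,448.7477
P = 5,087.6351.
Convexity = Σ t(t+1)·PV / [P·(1+y)²] = 201,448.7477 / (5,087.6351 × 1.191372) = 33.23542.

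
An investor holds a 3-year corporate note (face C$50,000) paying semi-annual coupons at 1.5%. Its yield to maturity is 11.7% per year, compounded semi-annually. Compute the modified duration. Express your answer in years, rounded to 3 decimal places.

2.772 years

Periodic yield y = 0.0585. First find Macaulay duration:
  t   CF        PV=CF/(1+0.0585)^t    t·PV
  1       375.00       354.2749       354.2749
  2       375.00       334.6952       669.3905
  3       375.00       316.1977       948.5930
  4       375.00       298.7224     1,194.8897
  5       375.00       282.2130     1,411.0648
  6    50,375.00    35,815.4065   214,892.4392
  Σ                 37,401.5098   219,470.6521
P = 37,401.5098; Macaulay duration = 219,470.6521 / 37,401.5098 = 5.86796 half-year periods = 2.93398 years.
Modified duration = D_Mac / (1 + y) = 2.93398 / 1.0585 = 2.77183 years.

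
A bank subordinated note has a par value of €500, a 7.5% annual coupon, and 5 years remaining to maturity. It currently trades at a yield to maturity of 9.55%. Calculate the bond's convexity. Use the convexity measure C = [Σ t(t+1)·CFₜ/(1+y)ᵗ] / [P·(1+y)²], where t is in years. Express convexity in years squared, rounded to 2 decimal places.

20.51

With y = 0.0955:
  t   CF        PV=CF/(1+0.0955)^t    t·PV        t(t+1)·PV
  1        37.50        34.2309        34.2309          68.4619
  2        37.50        31.2469        62.4937         187.4812
  3        37.50        28.5229        85.5688         342.2751
  4        37.50        26.0364       104.1458         520.7290
  5       537.50       340.6564     1,703.2820      10,219.6922
  Σ                    460.6936     1,989.7213      11,338.6394
P = 460.6936.
Convexity = Σ t(t+1)·PV / [P·(1+y)²] = 11,338.6394 / (460.6936 × 1.200120) = 20.50803.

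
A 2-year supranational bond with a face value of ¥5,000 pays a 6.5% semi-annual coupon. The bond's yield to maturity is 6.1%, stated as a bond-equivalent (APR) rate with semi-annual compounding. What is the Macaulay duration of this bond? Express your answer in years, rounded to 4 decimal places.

Periodic yield y = 0.0305. Discount each cash flow and weight by its period:
  t   CF        PV=CF/(1+0.0305)^t    t·PV
  1       162.50       157.6904       157.6904
  2       162.50       153.0232       306.0465
  3       162.50       148.4942       445.4825
  4     5,162.50     4,577.9187    18,311.6750
  Σ                  5,037.1266    19,220.8944
Price P = Σ PV = 5,037.1266.
Macaulay duration = Σ(t·PV) / P = 19,220.8944 / 5,037.1266 = 3.81585 half-year periods.
In years: 3.81585 / 2 = 1.90792 years.

1.9079 years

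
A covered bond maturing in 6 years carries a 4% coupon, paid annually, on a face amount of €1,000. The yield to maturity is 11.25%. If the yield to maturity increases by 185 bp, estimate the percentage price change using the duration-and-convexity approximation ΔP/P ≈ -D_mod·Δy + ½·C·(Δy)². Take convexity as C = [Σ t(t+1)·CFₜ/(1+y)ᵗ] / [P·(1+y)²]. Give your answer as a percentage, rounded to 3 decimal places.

With y = 0.1125:
  t   CF        PV=CF/(1+0.1125)^t    t·PV        t(t+1)·PV
  1        40.00        35.9551        35.9551          71.9101
  2        40.00        32.3192        64.6383         193.9149
  3        40.00        29.0509        87.1528         348.6111
  4        40.00        26.1132       104.4528         522.2638
  5        40.00        23.4725       117.3626         704.1759
  6     1,040.00       548.5715     3,291.4289      23,040.0020
  Σ                    695.4823     3,700.9904      24,880.8777
P = 695.4823; D_Mac = 5.32147 yrs; D_mod = 4.78335 yrs; C = 28.90544.
Duration effect: -4.78335 × (+0.0185) = -0.088492
Convexity effect: 0.5 × 28.90544 × (0.0185)² = +0.0049464
ΔP/P ≈ -0.088492 + 0.0049464 = -0.083545 = -8.3545%.

-8.355%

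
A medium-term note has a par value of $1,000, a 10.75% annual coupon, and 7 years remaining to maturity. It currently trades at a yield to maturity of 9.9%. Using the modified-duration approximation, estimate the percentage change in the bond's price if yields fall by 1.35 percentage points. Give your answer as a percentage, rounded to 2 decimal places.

+6.51%

Periodic yield y = 0.099. Modified duration first:
  t   CF        PV=CF/(1+0.099)^t    t·PV
  1       107.50        97.8162        97.8162
  2       107.50        89.0047       178.0095
  3       107.50        80.9870       242.9610
  4       107.50        73.6916       294.7662
  5       107.50        67.0533       335.2664
  6       107.50        61.0130       366.0779
  7     1,107.50       571.9524     4,003.6668
  Σ                  1,041.5182     5,518.5640
P = 1,041.5182; D_Mac = 5.29858 yrs; D_mod = 5.29858/(1+0.099) = 4.82127 yrs.
ΔP/P ≈ -D_mod · Δy = -4.82127 × (-0.0135) = +0.065087 = +6.5087%.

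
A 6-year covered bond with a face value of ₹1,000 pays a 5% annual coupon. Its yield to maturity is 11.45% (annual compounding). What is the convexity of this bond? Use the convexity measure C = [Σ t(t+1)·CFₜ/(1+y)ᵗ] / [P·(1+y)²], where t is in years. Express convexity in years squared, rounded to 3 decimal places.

27.875

With y = 0.1145:
  t   CF        PV=CF/(1+0.1145)^t    t·PV        t(t+1)·PV
  1        50.00        44.8632        44.8632          89.7263
  2        50.00        40.2541        80.5082         241.5245
  3        50.00        36.1185       108.3555         433.4221
  4        50.00        32.4078       129.6312         648.1562
  5        50.00        29.0783       145.3917         872.3503
  6     1,050.00       547.9095     3,287.4572      23,012.2007
  Σ                    730.6314     3,796.2070      25,297.3800
P = 730.6314.
Convexity = Σ t(t+1)·PV / [P·(1+y)²] = 25,297.3800 / (730.6314 × 1.242110) = 27.87514.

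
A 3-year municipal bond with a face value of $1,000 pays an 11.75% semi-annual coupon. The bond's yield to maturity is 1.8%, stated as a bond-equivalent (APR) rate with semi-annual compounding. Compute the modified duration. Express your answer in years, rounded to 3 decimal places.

2.642 years

Periodic yield y = 0.009. First find Macaulay duration:
  t   CF        PV=CF/(1+0.009)^t    t·PV
  1        58.75        58.2260        58.2260
  2        58.75        57.7066       115.4132
  3        58.75        57.1919       171.5756
  4        58.75        56.6817       226.7270
  5        58.75        56.1762       280.8808
  6     1,058.75     1,003.3361     6,020.0164
  Σ                  1,289.3184     6,872.8390
P = 1,289.3184; Macaulay duration = 6,872.8390 / 1,289.3184 = 5.33060 half-year periods = 2.66530 years.
Modified duration = D_Mac / (1 + y) = 2.66530 / 1.009 = 2.64153 years.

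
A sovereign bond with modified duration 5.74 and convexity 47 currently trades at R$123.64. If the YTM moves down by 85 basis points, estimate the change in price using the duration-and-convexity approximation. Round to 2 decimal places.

+R$6.24

Duration effect: -D_mod·Δy = -5.74 × (-0.0085) = +0.048790
Convexity effect: ½·C·(Δy)² = 0.5 × 47 × (-0.0085)² = +0.001697875
ΔP/P ≈ +0.048790 + 0.001697875 = +0.050487875
ΔP ≈ 123.64 × (+0.050487875) = +6.242320865.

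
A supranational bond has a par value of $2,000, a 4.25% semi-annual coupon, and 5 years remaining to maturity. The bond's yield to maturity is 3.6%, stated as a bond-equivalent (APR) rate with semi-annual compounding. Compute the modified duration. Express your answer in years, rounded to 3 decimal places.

4.484 years

Periodic yield y = 0.018. First find Macaulay duration:
  t   CF        PV=CF/(1+0.018)^t    t·PV
  1        42.50        41.7485        41.7485
  2        42.50        41.0103        82.0207
  3        42.50        40.2852       120.8556
  4        42.50        39.5729       158.2916
  5        42.50        38.8732       194.3659
  6        42.50        38.1858       229.1150
  7        42.50        37.5106       262.5745
  8        42.50        36.8474       294.7791
  9        42.50        36.1959       325.7628
  10    2,042.50     1,708.7727    17,087.7265
  Σ                  2,059.0025    18,797.2402
P = 2,059.0025; Macaulay duration = 18,797.2402 / 2,059.0025 = 9.12929 half-year periods = 4.56465 years.
Modified duration = D_Mac / (1 + y) = 4.56465 / 1.018 = 4.48394 years.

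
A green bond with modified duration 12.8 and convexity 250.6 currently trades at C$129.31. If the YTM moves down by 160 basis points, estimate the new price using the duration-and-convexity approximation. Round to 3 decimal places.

C$159.941

Duration effect: -D_mod·Δy = -12.8 × (-0.016) = +0.204800
Convexity effect: ½·C·(Δy)² = 0.5 × 250.6 × (-0.016)² = +0.0320768
ΔP/P ≈ +0.204800 + 0.0320768 = +0.2368768
New price ≈ 129.31 × (1 + 0.2368768) = 159.940539008.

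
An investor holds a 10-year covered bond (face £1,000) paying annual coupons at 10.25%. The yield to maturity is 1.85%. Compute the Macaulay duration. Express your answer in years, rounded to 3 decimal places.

Periodic yield y = 0.0185. Discount each cash flow and weight by its year:
  t   CF        PV=CF/(1+0.0185)^t    t·PV
  1       102.50       100.6382       100.6382
  2       102.50        98.8102       197.6204
  3       102.50        97.0154       291.0463
  4       102.50        95.2532       381.0129
  5       102.50        93.5231       467.6153
  6       102.50        91.8243       550.9458
  7       102.50        90.1564       631.0949
  8       102.50        88.5188       708.1505
  9       102.50        86.9110       782.1987
  10    1,102.50       917.8427     9,178.4271
  Σ                  1,760.4933    13,288.7502
Price P = Σ PV = 1,760.4933.
Macaulay duration = Σ(t·PV) / P = 13,288.7502 / 1,760.4933 = 7.54831 years.

7.548 years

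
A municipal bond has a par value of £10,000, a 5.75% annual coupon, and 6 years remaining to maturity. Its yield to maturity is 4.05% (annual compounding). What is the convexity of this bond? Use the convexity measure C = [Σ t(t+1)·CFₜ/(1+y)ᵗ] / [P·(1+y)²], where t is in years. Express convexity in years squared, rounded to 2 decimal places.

32.60

With y = 0.0405:
  t   CF        PV=CF/(1+0.0405)^t    t·PV        t(t+1)·PV
  1       575.00       552.6189       552.6189       1,105.2379
  2       575.00       531.1090     1,062.2180       3,186.6541
  3       575.00       510.4363     1,531.3090       6,125.2362
  4       575.00       490.5683     1,962.2733       9,811.3666
  5       575.00       471.4736     2,357.3682      14,144.2094
  6    10,575.00     8,333.5082    50,001.0494     350,007.3457
  Σ                 10,889.7145    57,466.8369     384,380.0498
P = 10,889.7145.
Convexity = Σ t(t+1)·PV / [P·(1+y)²] = 384,380.0498 / (10,889.7145 × 1.082640) = 32.60320.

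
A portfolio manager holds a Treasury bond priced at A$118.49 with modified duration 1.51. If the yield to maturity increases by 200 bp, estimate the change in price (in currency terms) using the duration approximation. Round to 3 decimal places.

Duration approximation: ΔP/P ≈ -D_mod · Δy = -1.51 × (+0.02) = -0.030200.
ΔP ≈ 118.49 × (-0.030200) = -3.578398.

-A$3.578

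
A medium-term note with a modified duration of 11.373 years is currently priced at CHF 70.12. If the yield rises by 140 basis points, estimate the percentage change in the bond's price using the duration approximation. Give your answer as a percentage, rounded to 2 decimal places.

Duration approximation: ΔP/P ≈ -D_mod · Δy = -11.373 × (+0.014) = -0.159222.
As a percentage: -15.9222%.

-15.92%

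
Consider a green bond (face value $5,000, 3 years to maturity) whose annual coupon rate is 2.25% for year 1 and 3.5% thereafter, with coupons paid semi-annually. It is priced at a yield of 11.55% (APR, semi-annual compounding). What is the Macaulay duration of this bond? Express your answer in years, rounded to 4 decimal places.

2.8866 years

Periodic yield y = 0.05775. Discount each cash flow and weight by its period:
  t   CF        PV=CF/(1+0.05775)^t    t·PV
  1        56.25        53.1789        53.1789
  2        56.25        50.2755       100.5510
  3        87.50        73.9365       221.8095
  4        87.50        69.8998       279.5992
  5        87.50        66.0835       330.4174
  6     5,087.50     3,632.5050    21,795.0299
  Σ                  3,945.8792    22,780.5859
Price P = Σ PV = 3,945.8792.
Macaulay duration = Σ(t·PV) / P = 22,780.5859 / 3,945.8792 = 5.77326 half-year periods.
In years: 5.77326 / 2 = 2.88663 years.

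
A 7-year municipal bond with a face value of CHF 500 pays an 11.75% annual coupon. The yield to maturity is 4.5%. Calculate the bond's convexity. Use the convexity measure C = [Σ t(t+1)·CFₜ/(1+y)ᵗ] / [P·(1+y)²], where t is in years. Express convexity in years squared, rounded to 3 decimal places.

With y = 0.045:
  t   CF        PV=CF/(1+0.045)^t    t·PV        t(t+1)·PV
  1        58.75        56.2201        56.2201         112.4402
  2        58.75        53.7991       107.5983         322.7948
  3        58.75        51.4824       154.4473         617.7891
  4        58.75        49.2655       197.0619         985.3096
  5        58.75        47.1440       235.7200       1,414.3200
  6        58.75        45.1139       270.6832       1,894.7827
  7       558.75       410.5854     2,874.0978      22,992.7824
  Σ                    713.6104     3,895.8286      28,340.2188
P = 713.6104.
Convexity = Σ t(t+1)·PV / [P·(1+y)²] = 28,340.2188 / (713.6104 × 1.092025) = 36.36716.

36.367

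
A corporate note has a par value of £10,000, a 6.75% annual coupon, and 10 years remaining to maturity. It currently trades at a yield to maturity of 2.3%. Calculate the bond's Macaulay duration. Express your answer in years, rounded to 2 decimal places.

Periodic yield y = 0.023. Discount each cash flow and weight by its year:
  t   CF        PV=CF/(1+0.023)^t    t·PV
  1       675.00       659.8240       659.8240
  2       675.00       644.9893     1,289.9786
  3       675.00       630.4881     1,891.4642
  4       675.00       616.3129     2,465.2515
  5       675.00       602.4564     3,012.2819
  6       675.00       588.9114     3,533.4685
  7       675.00       575.6710     4,029.6969
  8       675.00       562.7282     4,501.8258
  9       675.00       550.0765     4,950.6882
  10   10,675.00     8,503.7708    85,037.7081
  Σ                 13,935.2286   111,372.1877
Price P = Σ PV = 13,935.2286.
Macaulay duration = Σ(t·PV) / P = 111,372.1877 / 13,935.2286 = 7.99213 years.

7.99 years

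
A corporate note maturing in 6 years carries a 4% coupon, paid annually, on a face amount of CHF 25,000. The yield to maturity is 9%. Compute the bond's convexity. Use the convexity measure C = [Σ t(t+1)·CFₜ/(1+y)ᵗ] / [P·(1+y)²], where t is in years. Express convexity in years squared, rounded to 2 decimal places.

With y = 0.09:
  t   CF        PV=CF/(1+0.09)^t    t·PV        t(t+1)·PV
  1     1,000.00       917.4312       917.4312       1,834.8624
  2     1,000.00       841.6800     1,683.3600       5,050.0800
  3     1,000.00       772.1835     2,316.5504       9,266.2018
  4     1,000.00       708.4252     2,833.7008      14,168.5042
  5     1,000.00       649.9314     3,249.6569      19,497.9416
  6    26,000.00    15,502.9505    93,017.7030     651,123.9210
  Σ                 19,392.6018   104,018.4024     700,941.5109
P = 19,392.6018.
Convexity = Σ t(t+1)·PV / [P·(1+y)²] = 700,941.5109 / (19,392.6018 × 1.188100) = 30.42235.

30.42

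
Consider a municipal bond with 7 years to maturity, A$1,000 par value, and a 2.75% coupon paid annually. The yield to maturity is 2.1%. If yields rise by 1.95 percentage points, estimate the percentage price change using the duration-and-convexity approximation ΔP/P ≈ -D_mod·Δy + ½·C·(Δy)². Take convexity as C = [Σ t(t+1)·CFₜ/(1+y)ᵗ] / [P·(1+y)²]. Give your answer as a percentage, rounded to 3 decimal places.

With y = 0.021:
  t   CF        PV=CF/(1+0.021)^t    t·PV        t(t+1)·PV
  1        27.50        26.9344        26.9344          53.8688
  2        27.50        26.3804        52.7608         158.2823
  3        27.50        25.8378        77.5134         310.0536
  4        27.50        25.3064       101.2255         506.1273
  5        27.50        24.7859       123.9293         743.5758
  6        27.50        24.2761       145.6564       1,019.5946
  7     1,027.50       888.3859     6,218.7010      49,749.6080
  Σ                  1,041.9067     6,746.7207      52,541.1103
P = 1,041.9067; D_Mac = 6.47536 yrs; D_mod = 6.34217 yrs; C = 48.37477.
Duration effect: -6.34217 × (+0.0195) = -0.123672
Convexity effect: 0.5 × 48.37477 × (0.0195)² = +0.0091973
ΔP/P ≈ -0.123672 + 0.0091973 = -0.114475 = -11.4475%.

-11.448%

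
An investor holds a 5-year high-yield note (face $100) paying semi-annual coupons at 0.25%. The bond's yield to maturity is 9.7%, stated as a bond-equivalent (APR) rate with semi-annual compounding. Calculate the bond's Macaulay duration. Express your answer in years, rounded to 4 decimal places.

Periodic yield y = 0.0485. Discount each cash flow and weight by its period:
  t   CF        PV=CF/(1+0.0485)^t    t·PV
  1        0.125         0.1192         0.1192
  2        0.125         0.1137         0.2274
  3        0.125         0.1084         0.3253
  4        0.125         0.1034         0.4137
  5        0.125         0.0986         0.4932
  6        0.125         0.0941         0.5645
  7        0.125         0.0897         0.6281
  8        0.125         0.0856         0.6846
  9        0.125         0.0816         0.7346
  10     100.125        62.3531       623.5312
  Σ                     63.2476       627.7219
Price P = Σ PV = 63.2476.
Macaulay duration = Σ(t·PV) / P = 627.7219 / 63.2476 = 9.92484 half-year periods.
In years: 9.92484 / 2 = 4.96242 years.

4.9624 years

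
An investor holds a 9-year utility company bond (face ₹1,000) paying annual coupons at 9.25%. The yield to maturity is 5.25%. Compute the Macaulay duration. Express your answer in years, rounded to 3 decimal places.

6.797 years

Periodic yield y = 0.0525. Discount each cash flow and weight by its year:
  t   CF        PV=CF/(1+0.0525)^t    t·PV
  1        92.50        87.8860        87.8860
  2        92.50        83.5021       167.0042
  3        92.50        79.3369       238.0108
  4        92.50        75.3795       301.5180
  5        92.50        71.6195       358.0974
  6        92.50        68.0470       408.2821
  7        92.50        64.6527       452.5692
  8        92.50        61.4278       491.4223
  9     1,092.50       689.3226     6,203.9032
  Σ                  1,281.1742     8,708.6934
Price P = Σ PV = 1,281.1742.
Macaulay duration = Σ(t·PV) / P = 8,708.6934 / 1,281.1742 = 6.79743 years.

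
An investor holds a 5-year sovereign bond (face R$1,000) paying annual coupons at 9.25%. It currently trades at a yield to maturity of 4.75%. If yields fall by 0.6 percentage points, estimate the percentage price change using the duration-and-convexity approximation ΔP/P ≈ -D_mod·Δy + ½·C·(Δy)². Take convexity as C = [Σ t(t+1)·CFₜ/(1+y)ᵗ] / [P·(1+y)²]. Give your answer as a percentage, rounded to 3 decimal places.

With y = 0.0475:
  t   CF        PV=CF/(1+0.0475)^t    t·PV        t(t+1)·PV
  1        92.50        88.3055        88.3055         176.6110
  2        92.50        84.3012       168.6024         505.8071
  3        92.50        80.4785       241.4354         965.7415
  4        92.50        76.8291       307.3163       1,536.5815
  5     1,092.50       866.2660     4,331.3302      25,987.9811
  Σ                  1,196.1802     5,136.9897      29,172.7222
P = 1,196.1802; D_Mac = 4.29449 yrs; D_mod = 4.09976 yrs; C = 22.22656.
Duration effect: -4.09976 × (-0.006) = +0.024599
Convexity effect: 0.5 × 22.22656 × (-0.006)² = +0.0004001
ΔP/P ≈ +0.024599 + 0.0004001 = +0.024999 = +2.4999%.

+2.500%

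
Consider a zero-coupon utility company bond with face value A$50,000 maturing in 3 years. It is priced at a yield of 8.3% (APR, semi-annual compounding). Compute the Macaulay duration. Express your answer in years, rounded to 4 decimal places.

3.0000 years

A zero-coupon bond has a single cash flow at maturity, so its Macaulay duration equals its maturity: 3 years.
(Equivalently: 6 semi-annual periods ÷ 2 = 3 years.)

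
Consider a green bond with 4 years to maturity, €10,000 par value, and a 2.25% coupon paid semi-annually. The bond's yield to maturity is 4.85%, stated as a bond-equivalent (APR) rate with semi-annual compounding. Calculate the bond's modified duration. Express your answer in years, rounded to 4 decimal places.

Periodic yield y = 0.02425. First find Macaulay duration:
  t   CF        PV=CF/(1+0.02425)^t    t·PV
  1       112.50       109.8365       109.8365
  2       112.50       107.2360       214.4720
  3       112.50       104.6971       314.0913
  4       112.50       102.2183       408.8732
  5       112.50        99.7982       498.9909
  6       112.50        97.4354       584.6123
  7       112.50        95.1285       665.8996
  8    10,112.50     8,348.5443    66,788.3540
  Σ                  9,064.8942    69,585.1298
P = 9,064.8942; Macaulay duration = 69,585.1298 / 9,064.8942 = 7.67633 half-year periods = 3.83817 years.
Modified duration = D_Mac / (1 + y) = 3.83817 / 1.02425 = 3.74729 years.

3.7473 years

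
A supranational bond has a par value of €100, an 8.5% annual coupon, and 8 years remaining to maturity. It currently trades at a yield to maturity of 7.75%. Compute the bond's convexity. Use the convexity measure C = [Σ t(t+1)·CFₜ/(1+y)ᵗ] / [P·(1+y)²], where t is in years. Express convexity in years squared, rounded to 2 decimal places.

With y = 0.0775:
  t   CF        PV=CF/(1+0.0775)^t    t·PV        t(t+1)·PV
  1         8.50         7.8886         7.8886          15.7773
  2         8.50         7.3212        14.6425          43.9274
  3         8.50         6.7946        20.3839          81.5358
  4         8.50         6.3059        25.2238         126.1188
  5         8.50         5.8524        29.2619         175.5714
  6         8.50         5.4314        32.5887         228.1206
  7         8.50         5.0408        35.2855         282.2838
  8       108.50        59.7161       477.7289       4,299.5599
  Σ                    104.3512       643.0037       5,252.8950
P = 104.3512.
Convexity = Σ t(t+1)·PV / [P·(1+y)²] = 5,252.8950 / (104.3512 × 1.161006) = 43.35776.

43.36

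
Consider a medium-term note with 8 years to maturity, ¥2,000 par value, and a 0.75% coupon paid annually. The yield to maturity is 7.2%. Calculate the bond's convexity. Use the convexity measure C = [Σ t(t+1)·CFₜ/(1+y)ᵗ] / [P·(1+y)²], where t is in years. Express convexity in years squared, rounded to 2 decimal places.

With y = 0.072:
  t   CF        PV=CF/(1+0.072)^t    t·PV        t(t+1)·PV
  1        15.00        13.9925        13.9925          27.9851
  2        15.00        13.0527        26.1055          78.3164
  3        15.00        12.1761        36.5282         146.1128
  4        15.00        11.3583        45.4331         227.1654
  5        15.00        10.5954        52.9770         317.8620
  6        15.00         9.8838        59.3026         415.1183
  7        15.00         9.2199        64.5395         516.3162
  8     2,015.00     1,155.3585     9,242.8681      83,185.8127
  Σ                  1,235.6372     9,541.7465      84,914.6889
P = 1,235.6372.
Convexity = Σ t(t+1)·PV / [P·(1+y)²] = 84,914.6889 / (1,235.6372 × 1.149184) = 59.80015.

59.80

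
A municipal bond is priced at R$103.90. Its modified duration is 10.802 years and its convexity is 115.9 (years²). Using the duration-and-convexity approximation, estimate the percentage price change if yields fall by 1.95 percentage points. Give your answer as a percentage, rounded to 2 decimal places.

+23.27%

Duration effect: -D_mod·Δy = -10.802 × (-0.0195) = +0.210639
Convexity effect: ½·C·(Δy)² = 0.5 × 115.9 × (-0.0195)² = +0.0220354875
ΔP/P ≈ +0.210639 + 0.0220354875 = +0.2326744875
= +23.26744875%.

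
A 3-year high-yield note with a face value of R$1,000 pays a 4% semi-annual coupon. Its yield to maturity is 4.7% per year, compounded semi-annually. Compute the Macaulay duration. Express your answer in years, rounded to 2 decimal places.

Periodic yield y = 0.0235. Discount each cash flow and weight by its period:
  t   CF        PV=CF/(1+0.0235)^t    t·PV
  1        20.00        19.5408        19.5408
  2        20.00        19.0921        38.1843
  3        20.00        18.6538        55.9613
  4        20.00        18.2255        72.9019
  5        20.00        17.8070        89.0350
  6     1,020.00       887.3053     5,323.8320
  Σ                    980.6245     5,599.4552
Price P = Σ PV = 980.6245.
Macaulay duration = Σ(t·PV) / P = 5,599.4552 / 980.6245 = 5.71009 half-year periods.
In years: 5.71009 / 2 = 2.85505 years.

2.86 years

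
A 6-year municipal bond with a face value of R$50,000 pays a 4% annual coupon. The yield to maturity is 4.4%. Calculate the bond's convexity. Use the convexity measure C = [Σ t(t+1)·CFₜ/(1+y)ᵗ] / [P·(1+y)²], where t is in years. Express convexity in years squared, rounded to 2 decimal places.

With y = 0.044:
  t   CF        PV=CF/(1+0.044)^t    t·PV        t(t+1)·PV
  1     2,000.00     1,915.7088     1,915.7088       3,831.4176
  2     2,000.00     1,834.9701     3,669.9403      11,009.8208
  3     2,000.00     1,757.6342     5,272.9027      21,091.6107
  4     2,000.00     1,683.5577     6,734.2307      33,671.1537
  5     2,000.00     1,612.6031     8,063.0157      48,378.0943
  6    52,000.00    40,160.6147   240,963.6883   1,686,745.8179
  Σ                 48,965.0887   266,619.4864   1,804,727.9149
P = 48,965.0887.
Convexity = Σ t(t+1)·PV / [P·(1+y)²] = 1,804,727.9149 / (48,965.0887 × 1.089936) = 33.81615.

33.82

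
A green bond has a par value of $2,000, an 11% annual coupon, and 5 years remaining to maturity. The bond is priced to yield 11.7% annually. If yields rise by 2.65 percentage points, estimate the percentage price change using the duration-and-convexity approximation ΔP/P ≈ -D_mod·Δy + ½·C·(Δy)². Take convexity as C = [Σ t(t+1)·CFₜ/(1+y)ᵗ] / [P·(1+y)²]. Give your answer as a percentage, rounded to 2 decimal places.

With y = 0.117:
  t   CF        PV=CF/(1+0.117)^t    t·PV        t(t+1)·PV
  1       220.00       196.9561       196.9561         393.9123
  2       220.00       176.3260       352.6520       1,057.9559
  3       220.00       157.8568       473.5703       1,894.2810
  4       220.00       141.3221       565.2883       2,826.4414
  5     2,220.00     1,276.6949     6,383.4743      38,300.8457
  Σ                  1,949.1558     7,971.9409      44,473.4363
P = 1,949.1558; D_Mac = 4.08995 yrs; D_mod = 3.66154 yrs; C = 18.28722.
Duration effect: -3.66154 × (+0.0265) = -0.097031
Convexity effect: 0.5 × 18.28722 × (0.0265)² = +0.0064211
ΔP/P ≈ -0.097031 + 0.0064211 = -0.090610 = -9.0610%.

-9.06%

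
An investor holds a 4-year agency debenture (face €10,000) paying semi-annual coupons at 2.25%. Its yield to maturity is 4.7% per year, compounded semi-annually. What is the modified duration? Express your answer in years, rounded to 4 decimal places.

3.7506 years

Periodic yield y = 0.0235. First find Macaulay duration:
  t   CF        PV=CF/(1+0.0235)^t    t·PV
  1       112.50       109.9170       109.9170
  2       112.50       107.3932       214.7864
  3       112.50       104.9274       314.7823
  4       112.50       102.5182       410.0730
  5       112.50       100.1644       500.8219
  6       112.50        97.8646       587.1874
  7       112.50        95.6175       669.3228
  8    10,112.50     8,397.6111    67,180.8889
  Σ                  9,116.0134    69,987.7795
P = 9,116.0134; Macaulay duration = 69,987.7795 / 9,116.0134 = 7.67745 half-year periods = 3.83873 years.
Modified duration = D_Mac / (1 + y) = 3.83873 / 1.0235 = 3.75059 years.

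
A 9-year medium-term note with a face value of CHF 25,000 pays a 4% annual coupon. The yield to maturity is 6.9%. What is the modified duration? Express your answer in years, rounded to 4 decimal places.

7.0768 years

Periodic yield y = 0.069. First find Macaulay duration:
  t   CF        PV=CF/(1+0.069)^t    t·PV
  1     1,000.00       935.4537       935.4537
  2     1,000.00       875.0736     1,750.1472
  3     1,000.00       818.5908     2,455.7725
  4     1,000.00       765.7538     3,063.0153
  5     1,000.00       716.3273     3,581.6363
  6     1,000.00       670.0910     4,020.5458
  7     1,000.00       626.8391     4,387.8735
  8     1,000.00       586.3789     4,691.0315
  9    26,000.00    14,261.7888   128,356.0993
  Σ                 20,256.2970   153,241.5752
P = 20,256.2970; Macaulay duration = 153,241.5752 / 20,256.2970 = 7.56513 years.
Modified duration = D_Mac / (1 + y) = 7.56513 / 1.069 = 7.07683 years.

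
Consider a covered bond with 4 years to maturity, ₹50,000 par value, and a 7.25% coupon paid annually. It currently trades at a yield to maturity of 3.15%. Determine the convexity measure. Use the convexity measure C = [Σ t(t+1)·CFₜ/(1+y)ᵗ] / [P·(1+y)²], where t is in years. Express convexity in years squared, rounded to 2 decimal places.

16.56

With y = 0.0315:
  t   CF        PV=CF/(1+0.0315)^t    t·PV        t(t+1)·PV
  1     3,625.00     3,514.2996     3,514.2996       7,028.5991
  2     3,625.00     3,406.9797     6,813.9594      20,441.8782
  3     3,625.00     3,302.9372     9,908.8115      39,635.2462
  4    53,625.00    47,368.5811   189,474.3244     947,371.6222
  Σ                 57,592.7976   209,711.3950   1,014,477.3457
P = 57,592.7976.
Convexity = Σ t(t+1)·PV / [P·(1+y)²] = 1,014,477.3457 / (57,592.7976 × 1.063992) = 16.55525.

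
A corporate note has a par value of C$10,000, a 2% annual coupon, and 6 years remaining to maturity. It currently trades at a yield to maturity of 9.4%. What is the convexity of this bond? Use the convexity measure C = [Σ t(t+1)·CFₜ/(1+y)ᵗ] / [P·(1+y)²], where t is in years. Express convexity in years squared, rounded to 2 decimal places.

With y = 0.094:
  t   CF        PV=CF/(1+0.094)^t    t·PV        t(t+1)·PV
  1       200.00       182.8154       182.8154         365.6307
  2       200.00       167.1073       334.2145       1,002.6436
  3       200.00       152.7489       458.2466       1,832.9865
  4       200.00       139.6242       558.4968       2,792.4841
  5       200.00       127.6272       638.1362       3,828.8173
  6    10,200.00     5,949.7161    35,698.2963     249,888.0742
  Σ                  6,719.6390    37,870.2059     259,710.6365
P = 6,719.6390.
Convexity = Σ t(t+1)·PV / [P·(1+y)²] = 259,710.6365 / (6,719.6390 × 1.196836) = 32.29306.

32.29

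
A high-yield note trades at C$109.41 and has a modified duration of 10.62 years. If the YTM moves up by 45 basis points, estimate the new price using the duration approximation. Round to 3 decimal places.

C$104.181

Duration approximation: ΔP/P ≈ -D_mod · Δy = -10.62 × (+0.0045) = -0.047790.
New price ≈ 109.41 × (1 - 0.047790) = 104.1812961.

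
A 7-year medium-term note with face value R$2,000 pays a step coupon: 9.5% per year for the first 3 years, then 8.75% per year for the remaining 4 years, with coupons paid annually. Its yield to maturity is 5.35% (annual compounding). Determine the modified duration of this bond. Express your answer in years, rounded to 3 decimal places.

Periodic yield y = 0.0535. First find Macaulay duration:
  t   CF        PV=CF/(1+0.0535)^t    t·PV
  1       190.00       180.3512       180.3512
  2       190.00       171.1924       342.3848
  3       190.00       162.4987       487.4962
  4       175.00       142.0692       568.2767
  5       175.00       134.8545       674.2724
  6       175.00       128.0061       768.0369
  7     2,175.00     1,510.1409    10,570.9866
  Σ                  2,429.1131    13,591.8048
P = 2,429.1131; Macaulay duration = 13,591.8048 / 2,429.1131 = 5.59538 years.
Modified duration = D_Mac / (1 + y) = 5.59538 / 1.0535 = 5.31123 years.

5.311 years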